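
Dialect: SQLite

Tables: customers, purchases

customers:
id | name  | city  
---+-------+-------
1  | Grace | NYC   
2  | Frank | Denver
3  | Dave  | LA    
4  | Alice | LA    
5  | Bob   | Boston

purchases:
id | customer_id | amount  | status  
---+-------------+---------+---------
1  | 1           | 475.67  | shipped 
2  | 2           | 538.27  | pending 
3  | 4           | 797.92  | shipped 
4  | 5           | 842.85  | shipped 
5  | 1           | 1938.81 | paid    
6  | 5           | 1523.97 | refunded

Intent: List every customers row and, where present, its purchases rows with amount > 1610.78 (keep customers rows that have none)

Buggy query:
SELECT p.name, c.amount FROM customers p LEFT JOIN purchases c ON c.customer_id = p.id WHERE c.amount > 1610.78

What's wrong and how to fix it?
Bug: A WHERE condition on the right-hand table after LEFT JOIN drops unmatched parents

Fix: Put 'c.amount > 1610.78' in the JOIN's ON clause instead of WHERE

Corrected query:
SELECT p.name, c.amount FROM customers p LEFT JOIN purchases c ON c.customer_id = p.id AND c.amount > 1610.78

Result:
name  | amount 
------+--------
Grace | 1938.81
Frank | NULL   
Dave  | NULL   
Alice | NULL   
Bob   | NULL   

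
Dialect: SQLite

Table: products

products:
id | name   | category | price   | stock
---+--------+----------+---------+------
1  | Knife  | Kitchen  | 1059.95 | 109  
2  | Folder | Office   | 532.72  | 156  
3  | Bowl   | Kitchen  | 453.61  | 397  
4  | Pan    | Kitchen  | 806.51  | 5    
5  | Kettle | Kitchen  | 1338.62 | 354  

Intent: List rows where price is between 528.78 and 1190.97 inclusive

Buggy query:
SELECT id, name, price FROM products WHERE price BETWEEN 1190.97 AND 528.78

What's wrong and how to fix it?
Bug: The bounds are reversed; BETWEEN a AND b requires a <= b to match anything

Fix: Write BETWEEN 528.78 AND 1190.97

Corrected query:
SELECT id, name, price FROM products WHERE price BETWEEN 528.78 AND 1190.97

Result:
id | name   | price  
---+--------+--------
1  | Knife  | 1059.95
2  | Folder | 532.72 
4  | Pan    | 806.51 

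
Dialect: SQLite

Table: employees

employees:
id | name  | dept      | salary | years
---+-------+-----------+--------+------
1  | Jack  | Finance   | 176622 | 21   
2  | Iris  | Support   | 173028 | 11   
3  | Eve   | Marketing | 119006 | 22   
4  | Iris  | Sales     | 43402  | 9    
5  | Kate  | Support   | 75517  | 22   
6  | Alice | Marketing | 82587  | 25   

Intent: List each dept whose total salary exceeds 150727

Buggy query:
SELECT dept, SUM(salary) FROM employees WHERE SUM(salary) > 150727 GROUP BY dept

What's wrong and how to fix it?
Bug: SUM(salary) is an aggregate, but WHERE filters rows before aggregation

Fix: Use HAVING (which filters groups after aggregation) instead of WHERE

Corrected query:
SELECT dept, SUM(salary) FROM employees GROUP BY dept HAVING SUM(salary) > 150727

Result:
dept      | SUM(salary)
----------+------------
Finance   | 176622     
Marketing | 201593     
Support   | 248545     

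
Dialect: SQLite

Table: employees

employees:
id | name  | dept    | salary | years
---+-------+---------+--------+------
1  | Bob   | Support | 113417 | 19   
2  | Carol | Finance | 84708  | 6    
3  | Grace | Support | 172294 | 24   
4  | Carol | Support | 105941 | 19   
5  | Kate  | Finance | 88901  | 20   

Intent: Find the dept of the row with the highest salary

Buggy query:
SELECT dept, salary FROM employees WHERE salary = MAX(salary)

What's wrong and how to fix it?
Bug: WHERE is evaluated per row; an aggregate over the whole table isn't defined there

Fix: Wrap MAX in a scalar subquery so WHERE compares against a single value

Corrected query:
SELECT dept, salary FROM employees WHERE salary = (SELECT MAX(salary) FROM employees)

Result:
dept    | salary
--------+-------
Support | 172294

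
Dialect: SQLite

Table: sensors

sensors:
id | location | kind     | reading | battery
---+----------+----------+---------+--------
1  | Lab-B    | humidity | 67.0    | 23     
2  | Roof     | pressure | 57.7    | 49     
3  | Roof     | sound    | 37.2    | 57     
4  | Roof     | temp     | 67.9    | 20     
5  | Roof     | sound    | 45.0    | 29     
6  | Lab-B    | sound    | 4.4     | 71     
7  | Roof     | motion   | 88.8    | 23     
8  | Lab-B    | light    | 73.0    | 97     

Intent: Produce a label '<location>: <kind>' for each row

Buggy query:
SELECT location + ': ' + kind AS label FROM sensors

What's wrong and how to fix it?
Bug: '+' is numeric addition; on text columns SQLite converts them to 0 instead of concatenating

Fix: Replace + with || to concatenate text

Corrected query:
SELECT location || ': ' || kind AS label FROM sensors

Result:
label          
---------------
Lab-B: humidity
Roof: pressure 
Roof: sound    
Roof: temp     
Roof: sound    
Lab-B: sound   
Roof: motion   
Lab-B: light   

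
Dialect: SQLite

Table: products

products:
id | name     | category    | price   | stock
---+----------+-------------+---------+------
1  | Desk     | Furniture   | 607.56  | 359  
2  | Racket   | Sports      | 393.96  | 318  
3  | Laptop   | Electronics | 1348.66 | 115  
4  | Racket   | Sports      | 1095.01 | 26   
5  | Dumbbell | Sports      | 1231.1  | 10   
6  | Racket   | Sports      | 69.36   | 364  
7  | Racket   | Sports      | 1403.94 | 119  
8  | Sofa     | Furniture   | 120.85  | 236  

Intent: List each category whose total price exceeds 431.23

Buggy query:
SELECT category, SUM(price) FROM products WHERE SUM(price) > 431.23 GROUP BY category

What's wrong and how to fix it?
Bug: WHERE runs before GROUP BY, so aggregates aren't available there

Fix: Use HAVING (which filters groups after aggregation) instead of WHERE

Corrected query:
SELECT category, SUM(price) FROM products GROUP BY category HAVING SUM(price) > 431.23

Result:
category    | SUM(price)
------------+-----------
Electronics | 1348.66   
Furniture   | 728.41    
Sports      | 4193.37   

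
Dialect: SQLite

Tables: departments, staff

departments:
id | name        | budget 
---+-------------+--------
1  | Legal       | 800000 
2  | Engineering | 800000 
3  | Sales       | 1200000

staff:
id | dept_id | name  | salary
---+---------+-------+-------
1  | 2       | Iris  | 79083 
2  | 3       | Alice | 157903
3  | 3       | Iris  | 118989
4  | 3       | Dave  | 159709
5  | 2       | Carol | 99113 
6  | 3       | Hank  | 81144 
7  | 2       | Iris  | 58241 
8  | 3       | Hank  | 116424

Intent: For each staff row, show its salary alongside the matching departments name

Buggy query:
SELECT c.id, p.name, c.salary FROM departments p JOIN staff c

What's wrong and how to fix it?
Bug: JOIN with no ON clause produces a cartesian product; every staff row pairs with every departments row

Fix: Specify the join condition linking the foreign key to the parent id

Corrected query:
SELECT c.id, p.name, c.salary FROM departments p JOIN staff c ON c.dept_id = p.id

Result:
id | name        | salary
---+-------------+-------
1  | Engineering | 79083 
2  | Sales       | 157903
3  | Sales       | 118989
4  | Sales       | 159709
5  | Engineering | 99113 
6  | Sales       | 81144 
7  | Engineering | 58241 
8  | Sales       | 116424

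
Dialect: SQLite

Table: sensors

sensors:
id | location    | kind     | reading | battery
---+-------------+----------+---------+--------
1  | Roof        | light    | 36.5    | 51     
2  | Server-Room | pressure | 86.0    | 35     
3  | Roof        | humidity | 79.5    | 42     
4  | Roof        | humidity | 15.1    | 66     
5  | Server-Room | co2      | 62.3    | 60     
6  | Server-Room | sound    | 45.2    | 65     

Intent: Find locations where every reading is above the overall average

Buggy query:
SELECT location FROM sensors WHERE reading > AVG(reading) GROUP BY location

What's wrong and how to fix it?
Bug: AVG() is an aggregate; it can't sit directly in WHERE

Fix: Compute the overall average in a scalar subquery and compare each group's MIN against it in HAVING

Corrected query:
SELECT location FROM sensors GROUP BY location HAVING MIN(reading) > (SELECT AVG(reading) FROM sensors)

Result:
(no rows)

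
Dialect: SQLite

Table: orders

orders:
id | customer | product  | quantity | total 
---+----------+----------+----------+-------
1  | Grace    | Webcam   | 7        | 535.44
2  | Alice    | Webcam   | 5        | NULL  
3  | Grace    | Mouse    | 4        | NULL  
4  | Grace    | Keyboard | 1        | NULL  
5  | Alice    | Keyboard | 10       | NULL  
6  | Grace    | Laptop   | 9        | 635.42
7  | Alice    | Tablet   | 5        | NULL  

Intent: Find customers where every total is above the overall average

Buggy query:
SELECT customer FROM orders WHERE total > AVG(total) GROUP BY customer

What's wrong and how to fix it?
Bug: AVG() is an aggregate; it can't sit directly in WHERE

Fix: Use a subquery for AVG and a HAVING MIN(...) filter so the condition holds for every row in the group

Corrected query:
SELECT customer FROM orders GROUP BY customer HAVING MIN(total) > (SELECT AVG(total) FROM orders)

Result:
(no rows)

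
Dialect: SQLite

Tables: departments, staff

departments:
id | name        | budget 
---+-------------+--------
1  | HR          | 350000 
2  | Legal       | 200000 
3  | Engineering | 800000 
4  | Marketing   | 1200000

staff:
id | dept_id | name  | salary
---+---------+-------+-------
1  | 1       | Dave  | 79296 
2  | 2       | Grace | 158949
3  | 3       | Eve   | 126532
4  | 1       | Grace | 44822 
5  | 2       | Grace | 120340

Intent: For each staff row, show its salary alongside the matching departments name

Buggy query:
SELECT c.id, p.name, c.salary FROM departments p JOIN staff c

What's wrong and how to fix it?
Bug: Missing join condition: each staff row is matched to all departments rows instead of just its own

Fix: Add ON c.dept_id = p.id to the JOIN

Corrected query:
SELECT c.id, p.name, c.salary FROM departments p JOIN staff c ON c.dept_id = p.id

Result:
id | name        | salary
---+-------------+-------
1  | HR          | 79296 
2  | Legal       | 158949
3  | Engineering | 126532
4  | HR          | 44822 
5  | Legal       | 120340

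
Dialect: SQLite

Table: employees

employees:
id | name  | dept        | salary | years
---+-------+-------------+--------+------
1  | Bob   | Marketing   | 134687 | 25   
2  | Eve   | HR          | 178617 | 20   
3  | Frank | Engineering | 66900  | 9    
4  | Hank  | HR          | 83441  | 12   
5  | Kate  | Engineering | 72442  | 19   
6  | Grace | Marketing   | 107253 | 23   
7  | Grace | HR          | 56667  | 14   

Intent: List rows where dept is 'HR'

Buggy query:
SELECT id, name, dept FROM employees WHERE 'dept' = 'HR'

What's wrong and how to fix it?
Bug: Single quotes denote string literals in SQL; the column name is being compared as a constant string

Fix: Reference the column as dept without single quotes

Corrected query:
SELECT id, name, dept FROM employees WHERE dept = 'HR'

Result:
id | name  | dept
---+-------+-----
2  | Eve   | HR  
4  | Hank  | HR  
7  | Grace | HR  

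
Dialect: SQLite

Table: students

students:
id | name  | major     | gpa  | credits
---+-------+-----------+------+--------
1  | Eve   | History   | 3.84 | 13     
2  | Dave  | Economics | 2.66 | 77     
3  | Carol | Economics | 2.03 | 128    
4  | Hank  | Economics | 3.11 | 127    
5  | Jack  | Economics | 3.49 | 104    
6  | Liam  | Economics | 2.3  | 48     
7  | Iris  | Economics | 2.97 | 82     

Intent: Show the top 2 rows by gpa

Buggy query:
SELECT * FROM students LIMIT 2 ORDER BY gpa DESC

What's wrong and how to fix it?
Bug: LIMIT must come after ORDER BY

Fix: Swap the clauses: ORDER BY first, then LIMIT

Corrected query:
SELECT * FROM students ORDER BY gpa DESC LIMIT 2

Result:
id | name | major     | gpa  | credits
---+------+-----------+------+--------
1  | Eve  | History   | 3.84 | 13     
5  | Jack | Economics | 3.49 | 104    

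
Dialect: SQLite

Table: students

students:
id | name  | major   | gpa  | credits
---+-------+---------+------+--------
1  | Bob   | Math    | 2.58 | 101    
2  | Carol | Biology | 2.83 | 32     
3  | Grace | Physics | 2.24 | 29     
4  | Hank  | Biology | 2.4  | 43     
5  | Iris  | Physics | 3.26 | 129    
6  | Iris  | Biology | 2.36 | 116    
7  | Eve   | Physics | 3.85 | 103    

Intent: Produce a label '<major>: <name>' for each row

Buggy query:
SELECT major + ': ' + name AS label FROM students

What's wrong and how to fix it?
Bug: SQLite uses || for string concatenation; + coerces text to numbers (yielding 0)

Fix: Use the || operator for string concatenation

Corrected query:
SELECT major || ': ' || name AS label FROM students

Result:
label         
--------------
Math: Bob     
Biology: Carol
Physics: Grace
Biology: Hank 
Physics: Iris 
Biology: Iris 
Physics: Eve  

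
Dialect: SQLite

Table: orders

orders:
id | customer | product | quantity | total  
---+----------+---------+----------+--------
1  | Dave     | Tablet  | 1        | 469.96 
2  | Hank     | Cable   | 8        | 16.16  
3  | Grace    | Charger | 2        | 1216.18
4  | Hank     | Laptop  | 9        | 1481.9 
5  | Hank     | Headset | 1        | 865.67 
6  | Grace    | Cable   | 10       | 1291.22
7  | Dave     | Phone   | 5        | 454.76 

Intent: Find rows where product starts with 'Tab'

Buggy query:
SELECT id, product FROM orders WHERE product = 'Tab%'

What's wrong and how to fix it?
Bug: Wildcards only work with LIKE; '=' treats '%' as a literal character

Fix: Use LIKE for wildcard pattern matching

Corrected query:
SELECT id, product FROM orders WHERE product LIKE 'Tab%'

Result:
id | product
---+--------
1  | Tablet 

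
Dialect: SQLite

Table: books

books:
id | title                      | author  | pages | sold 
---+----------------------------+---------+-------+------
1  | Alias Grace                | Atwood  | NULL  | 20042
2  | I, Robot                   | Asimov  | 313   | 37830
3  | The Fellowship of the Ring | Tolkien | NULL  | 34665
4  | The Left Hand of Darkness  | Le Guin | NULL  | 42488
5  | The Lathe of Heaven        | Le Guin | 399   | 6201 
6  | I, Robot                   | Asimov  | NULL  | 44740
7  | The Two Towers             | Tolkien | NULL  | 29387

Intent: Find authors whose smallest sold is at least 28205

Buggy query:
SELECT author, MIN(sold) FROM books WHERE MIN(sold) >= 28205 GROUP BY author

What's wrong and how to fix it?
Bug: MIN() in WHERE is a misuse of aggregate

Fix: Use HAVING for the per-group MIN condition

Corrected query:
SELECT author, MIN(sold) FROM books GROUP BY author HAVING MIN(sold) >= 28205

Result:
author  | MIN(sold)
--------+----------
Asimov  | 37830    
Tolkien | 29387    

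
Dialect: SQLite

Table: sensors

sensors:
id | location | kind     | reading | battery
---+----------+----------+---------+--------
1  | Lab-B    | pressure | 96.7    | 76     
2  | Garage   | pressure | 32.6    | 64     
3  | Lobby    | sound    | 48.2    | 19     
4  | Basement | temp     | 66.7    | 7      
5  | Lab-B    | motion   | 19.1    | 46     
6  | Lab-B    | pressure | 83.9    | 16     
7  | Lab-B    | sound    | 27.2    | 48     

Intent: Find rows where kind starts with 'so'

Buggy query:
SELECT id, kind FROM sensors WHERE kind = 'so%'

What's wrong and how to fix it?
Bug: Wildcards only work with LIKE; '=' treats '%' as a literal character

Fix: Use LIKE for wildcard pattern matching

Corrected query:
SELECT id, kind FROM sensors WHERE kind LIKE 'so%'

Result:
id | kind 
---+------
3  | sound
7  | sound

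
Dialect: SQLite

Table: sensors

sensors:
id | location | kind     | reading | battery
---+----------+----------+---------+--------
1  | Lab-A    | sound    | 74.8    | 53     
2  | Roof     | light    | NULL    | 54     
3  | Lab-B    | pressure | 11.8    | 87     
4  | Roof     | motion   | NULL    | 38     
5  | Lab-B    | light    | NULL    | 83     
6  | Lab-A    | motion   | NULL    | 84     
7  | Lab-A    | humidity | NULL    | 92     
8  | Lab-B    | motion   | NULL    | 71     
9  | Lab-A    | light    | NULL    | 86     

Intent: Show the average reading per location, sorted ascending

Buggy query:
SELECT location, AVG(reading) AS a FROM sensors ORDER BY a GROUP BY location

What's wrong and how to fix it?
Bug: GROUP BY must precede ORDER BY

Fix: Reorder: SELECT … FROM … GROUP BY … ORDER BY …

Corrected query:
SELECT location, AVG(reading) AS a FROM sensors GROUP BY location ORDER BY a

Result:
location | a   
---------+-----
Roof     | NULL
Lab-B    | 11.8
Lab-A    | 74.8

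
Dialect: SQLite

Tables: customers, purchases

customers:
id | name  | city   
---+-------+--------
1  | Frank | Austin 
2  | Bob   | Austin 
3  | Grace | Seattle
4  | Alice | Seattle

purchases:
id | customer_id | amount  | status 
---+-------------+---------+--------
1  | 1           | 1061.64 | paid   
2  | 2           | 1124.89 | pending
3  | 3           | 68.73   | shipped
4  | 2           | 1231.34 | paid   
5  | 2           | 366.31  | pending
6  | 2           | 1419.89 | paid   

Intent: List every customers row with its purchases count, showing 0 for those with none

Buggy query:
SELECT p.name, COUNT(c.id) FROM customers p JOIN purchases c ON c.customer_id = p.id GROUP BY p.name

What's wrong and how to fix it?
Bug: An inner join excludes parents with zero children

Fix: Switch to LEFT JOIN to retain unmatched parent rows

Corrected query:
SELECT p.name, COUNT(c.id) FROM customers p LEFT JOIN purchases c ON c.customer_id = p.id GROUP BY p.name

Result:
name  | COUNT(c.id)
------+------------
Alice | 0          
Bob   | 4          
Frank | 1          
Grace | 1          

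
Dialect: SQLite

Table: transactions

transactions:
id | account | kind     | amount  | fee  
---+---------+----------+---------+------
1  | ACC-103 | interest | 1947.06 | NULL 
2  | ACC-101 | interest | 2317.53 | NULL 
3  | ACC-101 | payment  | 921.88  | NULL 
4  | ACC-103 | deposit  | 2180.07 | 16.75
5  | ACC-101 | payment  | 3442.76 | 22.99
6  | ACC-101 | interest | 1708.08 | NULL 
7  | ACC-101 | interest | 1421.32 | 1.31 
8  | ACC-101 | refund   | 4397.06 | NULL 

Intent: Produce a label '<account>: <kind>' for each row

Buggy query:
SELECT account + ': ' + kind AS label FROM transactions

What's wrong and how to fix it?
Bug: SQLite uses || for string concatenation; + coerces text to numbers (yielding 0)

Fix: Use the || operator for string concatenation

Corrected query:
SELECT account || ': ' || kind AS label FROM transactions

Result:
label            
-----------------
ACC-103: interest
ACC-101: interest
ACC-101: payment 
ACC-103: deposit 
ACC-101: payment 
ACC-101: interest
ACC-101: interest
ACC-101: refund  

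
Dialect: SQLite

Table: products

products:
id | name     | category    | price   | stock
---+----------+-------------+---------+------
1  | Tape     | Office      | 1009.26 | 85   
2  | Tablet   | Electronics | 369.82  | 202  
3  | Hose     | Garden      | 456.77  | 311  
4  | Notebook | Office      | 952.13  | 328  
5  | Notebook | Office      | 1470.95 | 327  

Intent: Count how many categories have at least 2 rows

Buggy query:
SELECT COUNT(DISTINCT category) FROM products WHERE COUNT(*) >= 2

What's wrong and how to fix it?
Bug: WHERE filters individual rows, not groups, so a group-level COUNT is invalid there

Fix: Group first with HAVING COUNT(*) >= 2, then COUNT the resulting groups

Corrected query:
SELECT COUNT(*) FROM (SELECT category FROM products GROUP BY category HAVING COUNT(*) >= 2)

Result:
COUNT(*)
--------
1       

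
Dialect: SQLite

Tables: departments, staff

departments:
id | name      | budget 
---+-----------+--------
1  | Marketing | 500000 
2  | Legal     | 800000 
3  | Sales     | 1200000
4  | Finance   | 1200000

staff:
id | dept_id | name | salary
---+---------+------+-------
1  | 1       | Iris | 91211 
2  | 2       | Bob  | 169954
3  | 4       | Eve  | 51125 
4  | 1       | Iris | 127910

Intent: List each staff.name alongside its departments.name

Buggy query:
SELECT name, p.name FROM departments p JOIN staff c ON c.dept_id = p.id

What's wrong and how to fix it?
Bug: Both tables have a 'name' column; the unqualified reference is ambiguous

Fix: Prefix ambiguous columns with the table alias

Corrected query:
SELECT c.name, p.name FROM departments p JOIN staff c ON c.dept_id = p.id

Result:
name | name     
-----+----------
Iris | Marketing
Bob  | Legal    
Eve  | Finance  
Iris | Marketing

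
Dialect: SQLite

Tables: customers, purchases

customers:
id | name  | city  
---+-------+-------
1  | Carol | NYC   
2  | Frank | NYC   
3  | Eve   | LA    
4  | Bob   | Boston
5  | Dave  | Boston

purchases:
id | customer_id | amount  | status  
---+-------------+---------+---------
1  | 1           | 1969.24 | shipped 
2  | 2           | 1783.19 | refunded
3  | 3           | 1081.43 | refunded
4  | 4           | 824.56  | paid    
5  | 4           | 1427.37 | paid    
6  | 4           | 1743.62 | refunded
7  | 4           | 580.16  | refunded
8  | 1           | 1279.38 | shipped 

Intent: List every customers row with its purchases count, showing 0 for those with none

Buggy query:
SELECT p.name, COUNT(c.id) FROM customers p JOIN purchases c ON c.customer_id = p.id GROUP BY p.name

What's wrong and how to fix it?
Bug: An inner join excludes parents with zero children

Fix: Switch to LEFT JOIN to retain unmatched parent rows

Corrected query:
SELECT p.name, COUNT(c.id) FROM customers p LEFT JOIN purchases c ON c.customer_id = p.id GROUP BY p.name

Result:
name  | COUNT(c.id)
------+------------
Bob   | 4          
Carol | 2          
Dave  | 0          
Eve   | 1          
Frank | 1          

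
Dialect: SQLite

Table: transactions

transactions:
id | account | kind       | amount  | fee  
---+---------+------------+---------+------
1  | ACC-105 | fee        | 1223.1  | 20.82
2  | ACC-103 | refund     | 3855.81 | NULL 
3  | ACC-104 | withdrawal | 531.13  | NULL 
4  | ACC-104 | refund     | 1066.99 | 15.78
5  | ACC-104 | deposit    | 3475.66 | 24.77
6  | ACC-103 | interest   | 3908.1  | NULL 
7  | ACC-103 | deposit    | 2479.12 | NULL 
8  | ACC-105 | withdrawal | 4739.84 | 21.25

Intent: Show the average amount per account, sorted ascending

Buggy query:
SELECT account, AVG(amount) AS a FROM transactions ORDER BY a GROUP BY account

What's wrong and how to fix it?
Bug: GROUP BY must precede ORDER BY

Fix: Reorder: SELECT … FROM … GROUP BY … ORDER BY …

Corrected query:
SELECT account, AVG(amount) AS a FROM transactions GROUP BY account ORDER BY a

Result:
account | a          
--------+------------
ACC-104 | 1691.26    
ACC-105 | 2981.47    
ACC-103 | 3414.343333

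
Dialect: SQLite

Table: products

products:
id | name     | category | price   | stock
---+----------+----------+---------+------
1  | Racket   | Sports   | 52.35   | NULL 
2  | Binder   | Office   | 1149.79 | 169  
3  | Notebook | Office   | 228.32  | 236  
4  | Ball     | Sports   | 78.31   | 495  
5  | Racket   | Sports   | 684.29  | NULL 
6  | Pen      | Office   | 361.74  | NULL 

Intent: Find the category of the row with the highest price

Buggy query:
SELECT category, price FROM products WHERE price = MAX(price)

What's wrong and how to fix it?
Bug: WHERE is evaluated per row; an aggregate over the whole table isn't defined there

Fix: Wrap MAX in a scalar subquery so WHERE compares against a single value

Corrected query:
SELECT category, price FROM products WHERE price = (SELECT MAX(price) FROM products)

Result:
category | price  
---------+--------
Office   | 1149.79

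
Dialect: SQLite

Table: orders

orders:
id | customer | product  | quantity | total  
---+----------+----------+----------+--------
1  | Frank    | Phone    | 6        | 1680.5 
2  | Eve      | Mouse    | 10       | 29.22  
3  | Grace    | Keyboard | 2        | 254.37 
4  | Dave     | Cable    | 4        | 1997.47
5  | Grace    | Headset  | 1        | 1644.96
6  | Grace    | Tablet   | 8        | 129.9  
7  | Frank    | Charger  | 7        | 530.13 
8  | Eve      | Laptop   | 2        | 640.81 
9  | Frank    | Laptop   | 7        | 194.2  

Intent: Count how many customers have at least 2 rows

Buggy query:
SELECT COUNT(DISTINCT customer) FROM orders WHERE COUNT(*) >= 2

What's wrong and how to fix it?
Bug: WHERE filters individual rows, not groups, so a group-level COUNT is invalid there

Fix: Group first with HAVING COUNT(*) >= 2, then COUNT the resulting groups

Corrected query:
SELECT COUNT(*) FROM (SELECT customer FROM orders GROUP BY customer HAVING COUNT(*) >= 2)

Result:
COUNT(*)
--------
3       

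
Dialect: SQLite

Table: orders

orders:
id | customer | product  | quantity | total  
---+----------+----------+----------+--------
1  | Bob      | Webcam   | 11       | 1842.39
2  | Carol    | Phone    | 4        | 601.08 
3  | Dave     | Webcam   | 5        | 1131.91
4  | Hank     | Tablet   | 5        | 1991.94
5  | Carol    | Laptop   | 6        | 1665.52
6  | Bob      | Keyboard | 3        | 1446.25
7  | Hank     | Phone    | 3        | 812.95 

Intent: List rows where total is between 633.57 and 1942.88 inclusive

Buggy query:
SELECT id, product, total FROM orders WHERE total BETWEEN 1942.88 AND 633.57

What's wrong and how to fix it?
Bug: BETWEEN expects the lower bound first; with 1942.88 AND 633.57 the range is empty

Fix: Swap the bounds so the smaller value comes first

Corrected query:
SELECT id, product, total FROM orders WHERE total BETWEEN 633.57 AND 1942.88

Result:
id | product  | total  
---+----------+--------
1  | Webcam   | 1842.39
3  | Webcam   | 1131.91
5  | Laptop   | 1665.52
6  | Keyboard | 1446.25
7  | Phone    | 812.95 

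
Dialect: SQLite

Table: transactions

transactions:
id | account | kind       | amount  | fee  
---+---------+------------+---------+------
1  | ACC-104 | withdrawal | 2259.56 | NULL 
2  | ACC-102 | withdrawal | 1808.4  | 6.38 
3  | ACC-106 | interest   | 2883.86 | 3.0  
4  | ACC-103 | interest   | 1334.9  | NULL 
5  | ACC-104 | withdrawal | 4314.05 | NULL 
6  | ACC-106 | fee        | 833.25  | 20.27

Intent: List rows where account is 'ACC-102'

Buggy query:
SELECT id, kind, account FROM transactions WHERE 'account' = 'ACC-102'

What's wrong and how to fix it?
Bug: Single quotes denote string literals in SQL; the column name is being compared as a constant string

Fix: Remove the quotes around the column name (or use double quotes for an identifier)

Corrected query:
SELECT id, kind, account FROM transactions WHERE account = 'ACC-102'

Result:
id | kind       | account
---+------------+--------
2  | withdrawal | ACC-102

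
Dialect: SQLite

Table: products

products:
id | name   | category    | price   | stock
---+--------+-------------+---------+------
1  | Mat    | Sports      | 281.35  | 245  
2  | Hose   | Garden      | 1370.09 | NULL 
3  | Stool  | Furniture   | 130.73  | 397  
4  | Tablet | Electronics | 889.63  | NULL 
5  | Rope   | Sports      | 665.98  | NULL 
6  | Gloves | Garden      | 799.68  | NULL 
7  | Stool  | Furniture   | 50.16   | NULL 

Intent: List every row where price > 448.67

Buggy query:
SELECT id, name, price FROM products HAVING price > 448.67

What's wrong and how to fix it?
Bug: This is a non-aggregate query (no GROUP BY, no aggregates), so in SQLite the HAVING clause is invalid here; a row-level condition belongs in WHERE

Fix: Replace HAVING with WHERE since the condition applies to individual rows

Corrected query:
SELECT id, name, price FROM products WHERE price > 448.67

Result:
id | name   | price  
---+--------+--------
2  | Hose   | 1370.09
4  | Tablet | 889.63 
5  | Rope   | 665.98 
6  | Gloves | 799.68 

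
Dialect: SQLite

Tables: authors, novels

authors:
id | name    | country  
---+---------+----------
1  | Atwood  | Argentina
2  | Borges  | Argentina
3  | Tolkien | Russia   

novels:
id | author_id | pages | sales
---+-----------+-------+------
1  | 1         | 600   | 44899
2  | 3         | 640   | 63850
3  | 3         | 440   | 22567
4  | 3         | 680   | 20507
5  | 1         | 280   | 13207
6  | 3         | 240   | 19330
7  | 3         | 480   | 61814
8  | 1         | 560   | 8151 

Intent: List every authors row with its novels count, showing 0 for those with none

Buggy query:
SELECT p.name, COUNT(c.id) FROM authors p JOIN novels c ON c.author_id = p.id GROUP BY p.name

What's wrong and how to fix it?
Bug: INNER JOIN drops authors rows that have no matching novels rows

Fix: Switch to LEFT JOIN to retain unmatched parent rows

Corrected query:
SELECT p.name, COUNT(c.id) FROM authors p LEFT JOIN novels c ON c.author_id = p.id GROUP BY p.name

Result:
name    | COUNT(c.id)
--------+------------
Atwood  | 3          
Borges  | 0          
Tolkien | 5          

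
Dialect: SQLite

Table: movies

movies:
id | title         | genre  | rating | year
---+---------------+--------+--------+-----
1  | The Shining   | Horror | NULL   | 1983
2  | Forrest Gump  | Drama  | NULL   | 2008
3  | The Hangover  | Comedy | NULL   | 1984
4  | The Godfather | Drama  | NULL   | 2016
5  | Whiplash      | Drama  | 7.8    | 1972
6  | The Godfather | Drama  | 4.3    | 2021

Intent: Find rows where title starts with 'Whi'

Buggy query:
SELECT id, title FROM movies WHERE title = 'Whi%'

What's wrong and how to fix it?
Bug: Wildcards only work with LIKE; '=' treats '%' as a literal character

Fix: Replace '=' with LIKE so 'Whi%' is treated as a pattern

Corrected query:
SELECT id, title FROM movies WHERE title LIKE 'Whi%'

Result:
id | title   
---+---------
5  | Whiplash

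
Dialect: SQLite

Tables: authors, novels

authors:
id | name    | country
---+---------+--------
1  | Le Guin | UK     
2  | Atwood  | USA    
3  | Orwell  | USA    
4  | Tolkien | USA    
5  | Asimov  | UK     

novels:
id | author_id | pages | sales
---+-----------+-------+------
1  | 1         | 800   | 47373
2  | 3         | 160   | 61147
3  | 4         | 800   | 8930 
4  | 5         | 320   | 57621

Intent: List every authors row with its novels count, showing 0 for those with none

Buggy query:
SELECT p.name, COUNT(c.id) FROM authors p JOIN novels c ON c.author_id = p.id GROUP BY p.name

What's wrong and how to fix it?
Bug: An inner join excludes parents with zero children

Fix: Switch to LEFT JOIN to retain unmatched parent rows

Corrected query:
SELECT p.name, COUNT(c.id) FROM authors p LEFT JOIN novels c ON c.author_id = p.id GROUP BY p.name

Result:
name    | COUNT(c.id)
--------+------------
Asimov  | 1          
Atwood  | 0          
Le Guin | 1          
Orwell  | 1          
Tolkien | 1          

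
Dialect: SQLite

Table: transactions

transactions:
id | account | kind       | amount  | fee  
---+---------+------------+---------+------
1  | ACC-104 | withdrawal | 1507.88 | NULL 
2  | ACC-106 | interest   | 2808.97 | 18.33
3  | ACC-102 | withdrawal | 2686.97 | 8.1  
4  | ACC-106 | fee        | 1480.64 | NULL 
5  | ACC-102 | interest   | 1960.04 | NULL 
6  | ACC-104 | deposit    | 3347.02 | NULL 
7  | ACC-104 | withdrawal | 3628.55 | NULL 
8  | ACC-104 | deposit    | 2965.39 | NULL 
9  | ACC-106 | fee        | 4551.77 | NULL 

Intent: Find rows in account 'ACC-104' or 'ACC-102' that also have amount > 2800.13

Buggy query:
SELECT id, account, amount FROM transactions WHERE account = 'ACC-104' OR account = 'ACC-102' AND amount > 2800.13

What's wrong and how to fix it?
Bug: AND binds tighter than OR, so this parses as account = 'ACC-104' OR (account = 'ACC-102' AND amount > 2800.13)

Fix: Group the OR with parentheses (or use IN), then AND the threshold

Corrected query:
SELECT id, account, amount FROM transactions WHERE (account = 'ACC-104' OR account = 'ACC-102') AND amount > 2800.13

Result:
id | account | amount 
---+---------+--------
6  | ACC-104 | 3347.02
7  | ACC-104 | 3628.55
8  | ACC-104 | 2965.39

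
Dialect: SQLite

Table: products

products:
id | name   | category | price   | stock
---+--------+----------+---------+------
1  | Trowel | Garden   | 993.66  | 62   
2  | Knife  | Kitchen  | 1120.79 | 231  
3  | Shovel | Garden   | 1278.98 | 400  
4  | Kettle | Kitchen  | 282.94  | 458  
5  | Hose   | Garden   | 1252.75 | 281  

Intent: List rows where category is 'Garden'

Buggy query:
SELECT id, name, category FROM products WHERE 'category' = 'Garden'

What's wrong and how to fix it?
Bug: 'category' in single quotes is a string literal, not the column; the comparison is literal-vs-literal and never true

Fix: Reference the column as category without single quotes

Corrected query:
SELECT id, name, category FROM products WHERE category = 'Garden'

Result:
id | name   | category
---+--------+---------
1  | Trowel | Garden  
3  | Shovel | Garden  
5  | Hose   | Garden  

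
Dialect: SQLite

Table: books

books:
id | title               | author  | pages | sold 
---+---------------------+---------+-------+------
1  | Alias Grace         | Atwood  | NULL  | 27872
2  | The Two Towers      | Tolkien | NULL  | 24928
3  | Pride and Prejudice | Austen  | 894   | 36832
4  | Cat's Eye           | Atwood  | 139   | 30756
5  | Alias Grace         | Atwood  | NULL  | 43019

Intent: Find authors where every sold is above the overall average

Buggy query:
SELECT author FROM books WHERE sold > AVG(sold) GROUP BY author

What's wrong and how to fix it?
Bug: WHERE evaluates per row before aggregation, so AVG() is unavailable

Fix: Use a subquery for AVG and a HAVING MIN(...) filter so the condition holds for every row in the group

Corrected query:
SELECT author FROM books GROUP BY author HAVING MIN(sold) > (SELECT AVG(sold) FROM books)

Result:
author
------
Austen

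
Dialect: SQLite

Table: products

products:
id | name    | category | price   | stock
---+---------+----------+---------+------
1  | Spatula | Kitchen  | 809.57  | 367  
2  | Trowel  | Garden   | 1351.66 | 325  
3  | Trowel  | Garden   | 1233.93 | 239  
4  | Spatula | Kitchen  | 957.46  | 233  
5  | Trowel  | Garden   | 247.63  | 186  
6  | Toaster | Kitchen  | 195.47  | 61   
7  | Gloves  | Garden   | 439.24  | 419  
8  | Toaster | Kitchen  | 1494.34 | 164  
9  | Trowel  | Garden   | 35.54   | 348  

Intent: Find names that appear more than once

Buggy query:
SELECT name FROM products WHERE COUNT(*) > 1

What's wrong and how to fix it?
Bug: COUNT(*) is an aggregate and cannot be used in WHERE

Fix: GROUP BY name, then filter groups with HAVING COUNT(*) > 1

Corrected query:
SELECT name FROM products GROUP BY name HAVING COUNT(*) > 1

Result:
name   
-------
Spatula
Toaster
Trowel 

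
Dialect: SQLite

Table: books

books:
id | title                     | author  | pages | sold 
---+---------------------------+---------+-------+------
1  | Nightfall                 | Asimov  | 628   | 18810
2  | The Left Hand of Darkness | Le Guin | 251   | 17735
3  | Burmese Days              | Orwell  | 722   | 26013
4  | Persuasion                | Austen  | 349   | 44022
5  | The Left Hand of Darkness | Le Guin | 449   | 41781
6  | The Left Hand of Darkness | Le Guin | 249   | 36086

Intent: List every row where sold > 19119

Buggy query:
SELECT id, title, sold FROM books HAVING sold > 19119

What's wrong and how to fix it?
Bug: This is a non-aggregate query (no GROUP BY, no aggregates), so in SQLite the HAVING clause is invalid here; a row-level condition belongs in WHERE

Fix: Use WHERE for row-level filtering

Corrected query:
SELECT id, title, sold FROM books WHERE sold > 19119

Result:
id | title                     | sold 
---+---------------------------+------
3  | Burmese Days              | 26013
4  | Persuasion                | 44022
5  | The Left Hand of Darkness | 41781
6  | The Left Hand of Darkness | 36086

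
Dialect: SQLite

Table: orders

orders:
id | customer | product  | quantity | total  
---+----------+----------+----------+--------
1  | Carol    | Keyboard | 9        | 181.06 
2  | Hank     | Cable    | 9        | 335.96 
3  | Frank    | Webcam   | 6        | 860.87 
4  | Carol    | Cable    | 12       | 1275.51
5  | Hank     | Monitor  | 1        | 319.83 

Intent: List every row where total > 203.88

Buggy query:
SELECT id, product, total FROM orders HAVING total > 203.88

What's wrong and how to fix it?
Bug: HAVING filters the output of aggregation, but this query has no GROUP BY and no aggregate functions, so SQLite rejects it (HAVING clause on a non-aggregate query); the condition here is per row

Fix: Use WHERE for row-level filtering

Corrected query:
SELECT id, product, total FROM orders WHERE total > 203.88

Result:
id | product | total  
---+---------+--------
2  | Cable   | 335.96 
3  | Webcam  | 860.87 
4  | Cable   | 1275.51
5  | Monitor | 319.83 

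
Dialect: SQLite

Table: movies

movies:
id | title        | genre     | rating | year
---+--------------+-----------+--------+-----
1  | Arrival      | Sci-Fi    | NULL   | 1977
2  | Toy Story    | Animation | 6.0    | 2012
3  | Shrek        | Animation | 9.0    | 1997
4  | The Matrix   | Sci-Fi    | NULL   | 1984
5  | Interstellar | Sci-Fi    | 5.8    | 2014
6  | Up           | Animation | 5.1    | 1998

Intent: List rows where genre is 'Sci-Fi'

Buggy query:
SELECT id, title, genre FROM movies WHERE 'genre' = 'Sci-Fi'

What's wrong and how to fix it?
Bug: Single quotes denote string literals in SQL; the column name is being compared as a constant string

Fix: Reference the column as genre without single quotes

Corrected query:
SELECT id, title, genre FROM movies WHERE genre = 'Sci-Fi'

Result:
id | title        | genre 
---+--------------+-------
1  | Arrival      | Sci-Fi
4  | The Matrix   | Sci-Fi
5  | Interstellar | Sci-Fi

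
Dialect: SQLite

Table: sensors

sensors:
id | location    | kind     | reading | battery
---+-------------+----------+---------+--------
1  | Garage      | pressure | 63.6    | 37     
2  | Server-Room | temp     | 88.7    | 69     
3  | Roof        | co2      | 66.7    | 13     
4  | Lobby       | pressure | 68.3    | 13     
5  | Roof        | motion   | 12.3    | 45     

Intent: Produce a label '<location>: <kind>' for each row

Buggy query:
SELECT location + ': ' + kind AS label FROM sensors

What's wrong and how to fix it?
Bug: SQLite uses || for string concatenation; + coerces text to numbers (yielding 0)

Fix: Use the || operator for string concatenation

Corrected query:
SELECT location || ': ' || kind AS label FROM sensors

Result:
label            
-----------------
Garage: pressure 
Server-Room: temp
Roof: co2        
Lobby: pressure  
Roof: motion     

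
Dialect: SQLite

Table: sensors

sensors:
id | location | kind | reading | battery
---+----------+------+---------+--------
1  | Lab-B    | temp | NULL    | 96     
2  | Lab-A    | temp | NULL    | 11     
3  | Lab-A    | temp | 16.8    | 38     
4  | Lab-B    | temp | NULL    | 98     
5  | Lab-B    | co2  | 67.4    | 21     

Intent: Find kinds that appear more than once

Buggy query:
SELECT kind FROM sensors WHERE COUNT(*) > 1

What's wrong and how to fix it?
Bug: COUNT(*) is an aggregate and cannot be used in WHERE

Fix: GROUP BY kind, then filter groups with HAVING COUNT(*) > 1

Corrected query:
SELECT kind FROM sensors GROUP BY kind HAVING COUNT(*) > 1

Result:
kind
----
temp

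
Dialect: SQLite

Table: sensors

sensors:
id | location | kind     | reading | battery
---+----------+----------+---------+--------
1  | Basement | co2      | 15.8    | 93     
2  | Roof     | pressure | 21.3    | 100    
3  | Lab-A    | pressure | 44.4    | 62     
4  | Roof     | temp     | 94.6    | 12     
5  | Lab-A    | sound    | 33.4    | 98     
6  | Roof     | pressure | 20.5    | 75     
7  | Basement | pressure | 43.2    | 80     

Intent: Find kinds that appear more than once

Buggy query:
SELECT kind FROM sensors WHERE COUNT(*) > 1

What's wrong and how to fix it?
Bug: COUNT(*) is an aggregate and cannot be used in WHERE

Fix: Group first, then use HAVING for the count condition

Corrected query:
SELECT kind FROM sensors GROUP BY kind HAVING COUNT(*) > 1

Result:
kind    
--------
pressure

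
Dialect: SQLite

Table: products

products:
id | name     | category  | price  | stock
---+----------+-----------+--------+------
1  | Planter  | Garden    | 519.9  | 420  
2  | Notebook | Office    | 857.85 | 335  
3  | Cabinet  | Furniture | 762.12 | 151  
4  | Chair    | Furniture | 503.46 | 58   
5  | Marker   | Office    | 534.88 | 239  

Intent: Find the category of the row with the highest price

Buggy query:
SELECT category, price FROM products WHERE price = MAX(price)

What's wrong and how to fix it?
Bug: MAX(price) is an aggregate and cannot be used directly in WHERE

Fix: Use a subquery: WHERE price = (SELECT MAX(price) FROM products)

Corrected query:
SELECT category, price FROM products WHERE price = (SELECT MAX(price) FROM products)

Result:
category | price 
---------+-------
Office   | 857.85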